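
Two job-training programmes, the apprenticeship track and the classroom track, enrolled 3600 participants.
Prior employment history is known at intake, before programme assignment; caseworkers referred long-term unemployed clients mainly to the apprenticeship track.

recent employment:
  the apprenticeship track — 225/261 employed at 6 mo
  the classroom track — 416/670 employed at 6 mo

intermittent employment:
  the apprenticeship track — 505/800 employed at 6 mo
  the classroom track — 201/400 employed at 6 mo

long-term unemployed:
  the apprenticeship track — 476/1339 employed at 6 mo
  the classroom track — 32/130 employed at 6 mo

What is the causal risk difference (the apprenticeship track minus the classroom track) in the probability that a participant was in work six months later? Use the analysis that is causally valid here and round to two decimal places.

The imbalance in prior employment history arose from how participants were allocated, not from anything the programme did; and prior employment history independently affects the outcome. The pooled gap is confounded — condition on prior employment history.
Adjusting over the population distribution of prior employment history: 0.259·(0.862−0.621) + 0.333·(0.631−0.502) + 0.408·(0.355−0.246) = +0.150.

+0.15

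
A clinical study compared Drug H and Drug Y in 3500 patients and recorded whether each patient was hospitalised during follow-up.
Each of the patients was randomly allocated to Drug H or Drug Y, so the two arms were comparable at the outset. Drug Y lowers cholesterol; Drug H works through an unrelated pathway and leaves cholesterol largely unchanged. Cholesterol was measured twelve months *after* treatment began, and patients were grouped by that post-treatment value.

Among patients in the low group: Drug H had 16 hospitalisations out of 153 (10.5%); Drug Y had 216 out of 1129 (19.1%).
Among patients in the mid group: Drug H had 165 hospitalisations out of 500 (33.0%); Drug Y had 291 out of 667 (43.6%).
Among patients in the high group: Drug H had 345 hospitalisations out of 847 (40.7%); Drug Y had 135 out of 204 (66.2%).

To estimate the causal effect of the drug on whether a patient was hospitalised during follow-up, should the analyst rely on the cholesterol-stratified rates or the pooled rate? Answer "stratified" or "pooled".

pooled

Within every cholesterol level Drug H has the lower rate, yet pooled Drug Y does — Simpson's reversal.
Because the drug influences cholesterol, cholesterol is a post-treatment mediator, not a confounder. Stratifying on it would bias the estimate; the causal effect is the crude pooled difference.
Pooled: Drug H 35.1% vs Drug Y 32.1%; Drug Y is lower overall.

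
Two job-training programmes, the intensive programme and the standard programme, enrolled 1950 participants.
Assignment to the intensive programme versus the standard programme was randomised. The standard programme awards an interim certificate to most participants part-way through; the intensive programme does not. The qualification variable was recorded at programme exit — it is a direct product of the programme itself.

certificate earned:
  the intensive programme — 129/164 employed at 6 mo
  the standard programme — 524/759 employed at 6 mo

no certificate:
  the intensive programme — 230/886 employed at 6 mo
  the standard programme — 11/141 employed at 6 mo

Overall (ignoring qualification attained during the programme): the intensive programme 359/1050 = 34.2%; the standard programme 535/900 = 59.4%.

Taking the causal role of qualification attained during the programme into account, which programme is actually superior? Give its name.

Qualification attained during the programme here is a post-treatment variable shaped by the programme; conditioning on it would introduce bias rather than remove it. The overall comparison is the causal one.
Pooled: the intensive programme 34.2% vs the standard programme 59.4%; the standard programme is higher overall.

the standard programme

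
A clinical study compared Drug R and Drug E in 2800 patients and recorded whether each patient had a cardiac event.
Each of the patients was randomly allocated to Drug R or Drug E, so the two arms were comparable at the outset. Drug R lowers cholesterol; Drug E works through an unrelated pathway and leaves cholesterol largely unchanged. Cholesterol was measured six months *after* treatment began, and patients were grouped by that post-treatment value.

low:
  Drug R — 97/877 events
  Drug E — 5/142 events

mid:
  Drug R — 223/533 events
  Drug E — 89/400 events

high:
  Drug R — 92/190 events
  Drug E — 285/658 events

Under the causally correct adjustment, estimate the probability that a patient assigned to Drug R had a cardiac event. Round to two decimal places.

Drug E is lower inside every cholesterol stratum but Drug R is lower in aggregate. Whether to stratify depends on how cholesterol relates to the drug.
Cholesterol is recorded after the drug and is itself shifted by it — it sits on the causal path from drug to outcome. Conditioning on a mediator would strip out part of the effect we want; the pooled comparison gives the total causal effect.
So P(outcome | do(Drug R)) is just the pooled rate for Drug R: 412/1600 = 0.258.

0.26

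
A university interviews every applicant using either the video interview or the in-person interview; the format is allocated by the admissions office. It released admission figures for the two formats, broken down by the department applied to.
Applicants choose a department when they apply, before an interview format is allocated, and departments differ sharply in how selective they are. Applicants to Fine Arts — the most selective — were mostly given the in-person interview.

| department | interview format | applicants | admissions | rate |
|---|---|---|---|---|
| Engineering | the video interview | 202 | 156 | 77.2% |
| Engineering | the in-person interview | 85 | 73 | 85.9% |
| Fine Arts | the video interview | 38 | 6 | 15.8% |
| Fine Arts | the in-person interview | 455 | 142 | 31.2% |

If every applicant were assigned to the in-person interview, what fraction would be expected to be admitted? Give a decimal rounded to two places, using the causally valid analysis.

Within every department level the in-person interview has the higher rate, yet pooled the video interview does — Simpson's reversal.
The imbalance in department arose from how applicants were allocated, not from anything the interview format did; and department independently affects the outcome. The pooled gap is confounded — condition on department.
Standardising the in-person interview to the population department mix: 0.368·73/85 + 0.632·142/455 = 0.513.

0.51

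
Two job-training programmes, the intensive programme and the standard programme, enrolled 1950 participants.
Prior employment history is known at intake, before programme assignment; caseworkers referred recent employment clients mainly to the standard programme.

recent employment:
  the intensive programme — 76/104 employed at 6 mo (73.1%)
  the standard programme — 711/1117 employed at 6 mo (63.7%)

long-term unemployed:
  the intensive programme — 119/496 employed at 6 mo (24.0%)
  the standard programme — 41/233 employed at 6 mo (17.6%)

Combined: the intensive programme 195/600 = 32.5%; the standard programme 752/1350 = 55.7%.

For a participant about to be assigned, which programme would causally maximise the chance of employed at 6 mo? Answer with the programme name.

the intensive programme

The stratified and pooled comparisons disagree (the intensive programme wins within each prior employment history; the standard programme wins overall), so the answer turns on the causal role of prior employment history.
The imbalance in prior employment history arose from how participants were allocated, not from anything the programme did; and prior employment history independently affects the outcome. The pooled gap is confounded — condition on prior employment history.
Within each level — recent employment: 73.1% vs 63.7%; long-term unemployed: 24.0% vs 17.6% — the intensive programme is higher every time.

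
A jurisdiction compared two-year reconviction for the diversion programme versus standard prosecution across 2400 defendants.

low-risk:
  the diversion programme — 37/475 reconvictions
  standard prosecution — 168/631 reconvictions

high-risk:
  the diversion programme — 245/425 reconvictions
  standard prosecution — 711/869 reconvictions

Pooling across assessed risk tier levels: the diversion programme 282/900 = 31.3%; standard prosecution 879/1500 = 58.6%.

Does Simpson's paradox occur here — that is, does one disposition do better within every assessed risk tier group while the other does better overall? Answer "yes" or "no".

Within each assessed risk tier level (low-risk 7.8% vs 26.6%; high-risk 57.6% vs 81.8%), the diversion programme has the lower rate every time. Pooled: 31.3% vs 58.6% — the diversion programme has the lower rate overall. They agree.

no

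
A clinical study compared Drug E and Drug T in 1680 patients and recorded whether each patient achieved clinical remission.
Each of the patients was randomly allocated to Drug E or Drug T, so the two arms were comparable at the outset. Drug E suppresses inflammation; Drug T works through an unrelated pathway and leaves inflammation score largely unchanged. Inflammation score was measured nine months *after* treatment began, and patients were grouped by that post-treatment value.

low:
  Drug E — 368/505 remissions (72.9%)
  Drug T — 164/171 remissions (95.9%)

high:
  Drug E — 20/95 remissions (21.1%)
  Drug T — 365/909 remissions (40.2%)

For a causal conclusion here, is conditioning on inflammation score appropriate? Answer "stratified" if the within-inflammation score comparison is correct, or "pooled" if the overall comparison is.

pooled

Because the drug influences inflammation score, inflammation score is a post-treatment mediator, not a confounder. Stratifying on it would bias the estimate; the causal effect is the crude pooled difference.
Pooled: Drug E 64.7% vs Drug T 49.0%; Drug E is higher overall.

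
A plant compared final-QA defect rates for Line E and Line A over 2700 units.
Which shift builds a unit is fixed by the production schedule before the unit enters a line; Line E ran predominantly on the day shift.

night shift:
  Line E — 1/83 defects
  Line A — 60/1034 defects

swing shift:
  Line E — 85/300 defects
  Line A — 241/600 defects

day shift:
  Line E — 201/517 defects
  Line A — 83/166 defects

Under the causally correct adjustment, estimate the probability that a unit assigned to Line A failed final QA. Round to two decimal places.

Since shift is a pre-existing factor (not a product of the line) and it affects the outcome on its own, it is a confounder. The stratified rates, not the pooled rate, identify the causal effect.
Standardising Line A to the population shift mix: 0.414·60/1034 + 0.333·241/600 + 0.253·83/166 = 0.284.

0.28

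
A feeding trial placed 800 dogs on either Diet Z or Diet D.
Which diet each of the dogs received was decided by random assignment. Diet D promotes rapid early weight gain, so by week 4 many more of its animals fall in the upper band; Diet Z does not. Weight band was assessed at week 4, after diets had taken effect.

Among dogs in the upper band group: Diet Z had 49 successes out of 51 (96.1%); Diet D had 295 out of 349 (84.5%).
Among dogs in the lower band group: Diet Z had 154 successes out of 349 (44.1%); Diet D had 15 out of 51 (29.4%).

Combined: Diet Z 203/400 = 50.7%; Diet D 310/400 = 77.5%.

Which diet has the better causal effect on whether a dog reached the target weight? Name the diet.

Week-4 weight band is recorded after the diet and is itself shifted by it — it sits on the causal path from diet to outcome. Conditioning on a mediator would strip out part of the effect we want; the pooled comparison gives the total causal effect.
Pooled: Diet Z 50.7% vs Diet D 77.5%; Diet D is higher overall.

Diet D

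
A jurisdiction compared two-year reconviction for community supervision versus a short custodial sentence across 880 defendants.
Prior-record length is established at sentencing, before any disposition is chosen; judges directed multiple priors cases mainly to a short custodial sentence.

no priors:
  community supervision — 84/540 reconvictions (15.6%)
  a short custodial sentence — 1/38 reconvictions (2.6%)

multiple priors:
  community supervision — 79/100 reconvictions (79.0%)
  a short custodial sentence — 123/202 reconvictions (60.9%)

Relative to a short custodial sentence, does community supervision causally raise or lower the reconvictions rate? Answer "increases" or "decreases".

Within every prior-record length level a short custodial sentence has the lower rate, yet pooled community supervision does — Simpson's reversal.
Nothing the disposition does changes prior-record length; the imbalance is an allocation artefact. With prior-record length also predicting the outcome, the pooled figure is confounded, and the within-stratum comparison is the causal one.
Within each level — no priors: 15.6% vs 2.6%; multiple priors: 79.0% vs 60.9% — a short custodial sentence is lower every time.

increases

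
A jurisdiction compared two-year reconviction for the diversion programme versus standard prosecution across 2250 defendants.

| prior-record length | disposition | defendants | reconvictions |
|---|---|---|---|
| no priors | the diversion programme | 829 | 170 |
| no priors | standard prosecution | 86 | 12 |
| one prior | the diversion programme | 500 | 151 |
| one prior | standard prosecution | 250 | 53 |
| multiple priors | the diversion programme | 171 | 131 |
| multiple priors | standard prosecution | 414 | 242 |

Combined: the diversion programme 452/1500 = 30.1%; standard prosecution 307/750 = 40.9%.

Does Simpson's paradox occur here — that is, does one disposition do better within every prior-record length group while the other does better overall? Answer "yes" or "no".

yes

Within each prior-record length level (no priors 20.5% vs 14.0%; one prior 30.2% vs 21.2%; multiple priors 76.6% vs 58.5%), standard prosecution has the lower rate every time. Pooled: 30.1% vs 40.9% — the diversion programme has the lower rate overall. The two comparisons disagree.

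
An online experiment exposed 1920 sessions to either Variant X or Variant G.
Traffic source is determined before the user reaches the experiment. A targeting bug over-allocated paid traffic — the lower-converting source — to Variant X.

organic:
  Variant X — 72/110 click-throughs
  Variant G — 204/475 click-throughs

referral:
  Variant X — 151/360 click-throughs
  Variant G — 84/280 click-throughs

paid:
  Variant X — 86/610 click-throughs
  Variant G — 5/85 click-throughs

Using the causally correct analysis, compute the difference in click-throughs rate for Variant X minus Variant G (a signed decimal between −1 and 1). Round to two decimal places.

The traffic source-specific comparison favours Variant X throughout, but the pooled figures favour Variant G. The question is whether to condition on traffic source.
Traffic source differs across variants for reasons unrelated to any effect of the variant itself, and it separately predicts the outcome — a classic confounder. We must compare within traffic source levels.
Adjusting over the population distribution of traffic source: 0.305·(0.655−0.429) + 0.333·(0.419−0.300) + 0.362·(0.141−0.059) = +0.138.

+0.14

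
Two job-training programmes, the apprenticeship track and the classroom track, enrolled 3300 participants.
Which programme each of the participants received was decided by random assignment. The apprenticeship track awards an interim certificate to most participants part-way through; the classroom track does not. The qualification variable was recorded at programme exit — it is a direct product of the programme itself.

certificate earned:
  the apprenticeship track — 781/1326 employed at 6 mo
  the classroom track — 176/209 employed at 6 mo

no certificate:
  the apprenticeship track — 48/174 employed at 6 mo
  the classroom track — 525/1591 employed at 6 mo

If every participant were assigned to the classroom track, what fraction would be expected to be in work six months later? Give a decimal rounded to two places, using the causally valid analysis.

Qualification attained during the programme here is a post-treatment variable shaped by the programme; conditioning on it would introduce bias rather than remove it. The overall comparison is the causal one.
So P(outcome | do(the classroom track)) is just the pooled rate for the classroom track: 701/1800 = 0.389.

0.39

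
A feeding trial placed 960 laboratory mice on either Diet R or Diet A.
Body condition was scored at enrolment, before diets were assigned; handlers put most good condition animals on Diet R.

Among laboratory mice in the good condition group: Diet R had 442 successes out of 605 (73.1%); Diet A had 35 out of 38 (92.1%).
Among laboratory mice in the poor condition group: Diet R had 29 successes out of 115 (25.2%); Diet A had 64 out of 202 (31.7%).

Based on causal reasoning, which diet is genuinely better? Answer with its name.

Here starting body condition is a common cause — it drives both which diet a case falls under and the outcome. The crude comparison mixes populations; the stratum-specific rates are the causally relevant ones.
Within each level — good condition: 73.1% vs 92.1%; poor condition: 25.2% vs 31.7% — Diet A is higher every time.

Diet A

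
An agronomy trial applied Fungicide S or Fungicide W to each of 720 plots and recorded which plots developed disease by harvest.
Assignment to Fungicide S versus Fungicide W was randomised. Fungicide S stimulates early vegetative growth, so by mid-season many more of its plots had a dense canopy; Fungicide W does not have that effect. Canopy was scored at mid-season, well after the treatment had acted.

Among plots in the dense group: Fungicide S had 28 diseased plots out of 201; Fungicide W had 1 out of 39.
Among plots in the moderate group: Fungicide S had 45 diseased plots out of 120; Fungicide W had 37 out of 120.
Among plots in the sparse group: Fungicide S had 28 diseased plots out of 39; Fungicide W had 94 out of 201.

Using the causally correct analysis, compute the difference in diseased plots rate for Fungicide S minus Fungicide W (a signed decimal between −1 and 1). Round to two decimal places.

Because the fungicide influences mid-season canopy, mid-season canopy is a post-treatment mediator, not a confounder. Stratifying on it would bias the estimate; the causal effect is the crude pooled difference.
The causal difference is the pooled difference: 0.281 − 0.367 = -0.086.

-0.09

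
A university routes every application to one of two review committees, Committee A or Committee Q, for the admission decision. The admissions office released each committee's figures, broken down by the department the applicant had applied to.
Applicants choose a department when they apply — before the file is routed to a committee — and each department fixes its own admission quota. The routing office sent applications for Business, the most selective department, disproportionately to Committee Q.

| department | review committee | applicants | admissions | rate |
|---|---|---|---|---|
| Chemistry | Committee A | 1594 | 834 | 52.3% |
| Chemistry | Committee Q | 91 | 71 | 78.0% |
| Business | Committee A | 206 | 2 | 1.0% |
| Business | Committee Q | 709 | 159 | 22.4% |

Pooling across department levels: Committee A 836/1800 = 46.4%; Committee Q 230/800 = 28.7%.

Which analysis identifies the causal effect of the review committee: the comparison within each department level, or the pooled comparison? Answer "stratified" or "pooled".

Department differs across review committees for reasons unrelated to any effect of the review committee itself, and it separately predicts the outcome — a classic confounder. We must compare within department levels.
Within each level — Chemistry: 52.3% vs 78.0%; Business: 1.0% vs 22.4% — Committee Q is higher every time.

stratified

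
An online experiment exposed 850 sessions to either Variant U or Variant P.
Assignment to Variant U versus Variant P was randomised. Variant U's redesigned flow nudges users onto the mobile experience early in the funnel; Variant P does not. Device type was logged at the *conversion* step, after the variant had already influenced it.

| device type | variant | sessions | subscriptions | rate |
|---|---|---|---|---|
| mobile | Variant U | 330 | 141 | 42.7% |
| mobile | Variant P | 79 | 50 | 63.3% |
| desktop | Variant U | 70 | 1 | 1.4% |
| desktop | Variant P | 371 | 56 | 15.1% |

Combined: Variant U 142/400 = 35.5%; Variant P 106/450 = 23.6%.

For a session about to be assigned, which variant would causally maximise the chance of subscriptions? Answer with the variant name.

Variant U

Device type lies on the pathway variant → device type → outcome, so adjusting for it blocks the indirect effect. For the total causal effect of variant, use the unadjusted pooled rates.
Pooled: Variant U 35.5% vs Variant P 23.6%; Variant U is higher overall.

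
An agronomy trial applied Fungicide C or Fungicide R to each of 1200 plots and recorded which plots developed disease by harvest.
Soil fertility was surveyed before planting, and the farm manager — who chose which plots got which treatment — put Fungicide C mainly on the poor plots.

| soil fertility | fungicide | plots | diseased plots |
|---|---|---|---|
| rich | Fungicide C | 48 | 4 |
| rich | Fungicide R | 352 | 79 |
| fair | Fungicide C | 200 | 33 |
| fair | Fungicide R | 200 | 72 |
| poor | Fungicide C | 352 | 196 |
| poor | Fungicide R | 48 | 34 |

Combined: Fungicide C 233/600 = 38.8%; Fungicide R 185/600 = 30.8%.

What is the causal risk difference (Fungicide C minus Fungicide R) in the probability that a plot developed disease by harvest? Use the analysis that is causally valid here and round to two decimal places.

The stratified and pooled comparisons disagree (Fungicide C wins within each soil fertility; Fungicide R wins overall), so the answer turns on the causal role of soil fertility.
The imbalance in soil fertility arose from how plots were allocated, not from anything the fungicide did; and soil fertility independently affects the outcome. The pooled gap is confounded — condition on soil fertility.
Adjusting over the population distribution of soil fertility: 0.333·(0.083−0.224) + 0.333·(0.165−0.360) + 0.333·(0.557−0.708) = -0.163.

-0.16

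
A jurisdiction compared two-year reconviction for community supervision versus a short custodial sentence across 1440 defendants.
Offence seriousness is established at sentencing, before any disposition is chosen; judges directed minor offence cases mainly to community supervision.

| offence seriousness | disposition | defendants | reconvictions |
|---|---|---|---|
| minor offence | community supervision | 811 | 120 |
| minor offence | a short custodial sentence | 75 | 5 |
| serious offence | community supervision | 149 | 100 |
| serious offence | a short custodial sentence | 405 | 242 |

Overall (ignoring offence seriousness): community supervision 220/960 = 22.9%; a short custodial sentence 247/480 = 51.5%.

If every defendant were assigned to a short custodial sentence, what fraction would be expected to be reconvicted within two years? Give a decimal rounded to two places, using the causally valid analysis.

Offence seriousness satisfies the back-door criterion: it is not a descendant of the disposition, and it blocks the spurious path from disposition to outcome. Adjusting for it (i.e., using the within-offence seriousness rates) gives the causal effect.
Standardising a short custodial sentence to the population offence seriousness mix: 0.615·5/75 + 0.385·242/405 = 0.271.

0.27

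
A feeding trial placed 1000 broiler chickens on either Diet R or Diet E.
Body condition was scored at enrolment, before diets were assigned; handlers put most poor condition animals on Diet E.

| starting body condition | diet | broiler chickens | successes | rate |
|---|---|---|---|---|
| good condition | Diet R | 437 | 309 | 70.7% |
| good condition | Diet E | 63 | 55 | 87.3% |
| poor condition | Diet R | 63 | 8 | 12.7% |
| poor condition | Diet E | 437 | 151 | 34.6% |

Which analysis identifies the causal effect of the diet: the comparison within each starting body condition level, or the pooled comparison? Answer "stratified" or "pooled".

stratified

Starting body condition is set before the diet has any effect — it is not caused by the diet — and it independently drives the outcome. That makes it a confounder, so the causal comparison is within starting body condition levels.
Within each level — good condition: 70.7% vs 87.3%; poor condition: 12.7% vs 34.6% — Diet E is higher every time.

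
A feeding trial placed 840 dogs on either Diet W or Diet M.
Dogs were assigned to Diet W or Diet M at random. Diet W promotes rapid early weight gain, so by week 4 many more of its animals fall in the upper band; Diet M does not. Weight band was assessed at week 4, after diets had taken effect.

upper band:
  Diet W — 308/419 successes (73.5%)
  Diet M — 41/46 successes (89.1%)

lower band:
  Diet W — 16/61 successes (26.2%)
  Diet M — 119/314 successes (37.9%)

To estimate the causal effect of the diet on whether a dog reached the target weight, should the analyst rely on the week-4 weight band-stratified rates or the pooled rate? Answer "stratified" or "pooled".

Week-4 weight band is downstream of the diet. One should not condition on a consequence of treatment, so the overall rates are the right comparison.
Pooled: Diet W 67.5% vs Diet M 44.4%; Diet W is higher overall.

pooled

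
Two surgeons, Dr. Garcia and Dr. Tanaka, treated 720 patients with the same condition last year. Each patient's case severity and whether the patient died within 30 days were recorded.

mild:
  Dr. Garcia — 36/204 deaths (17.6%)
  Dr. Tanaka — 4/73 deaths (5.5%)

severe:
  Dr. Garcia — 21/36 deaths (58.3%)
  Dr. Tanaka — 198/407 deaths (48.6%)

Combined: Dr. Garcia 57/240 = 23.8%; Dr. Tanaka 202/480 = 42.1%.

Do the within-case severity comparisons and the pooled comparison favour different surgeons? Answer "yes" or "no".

yes

Within each case severity level (mild 17.6% vs 5.5%; severe 58.3% vs 48.6%), Dr. Tanaka has the lower rate every time. Pooled: 23.8% vs 42.1% — Dr. Garcia has the lower rate overall. The two comparisons disagree.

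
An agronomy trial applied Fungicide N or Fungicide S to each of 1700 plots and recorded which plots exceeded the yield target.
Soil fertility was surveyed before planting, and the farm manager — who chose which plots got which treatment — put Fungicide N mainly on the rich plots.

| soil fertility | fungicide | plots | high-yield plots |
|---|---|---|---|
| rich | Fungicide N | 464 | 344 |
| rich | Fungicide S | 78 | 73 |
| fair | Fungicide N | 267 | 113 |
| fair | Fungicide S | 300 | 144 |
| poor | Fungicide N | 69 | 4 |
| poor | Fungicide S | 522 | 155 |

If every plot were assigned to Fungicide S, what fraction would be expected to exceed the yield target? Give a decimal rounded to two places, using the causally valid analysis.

0.56

Fungicide S is higher inside every soil fertility stratum but Fungicide N is higher in aggregate. Whether to stratify depends on how soil fertility relates to the fungicide.
Since soil fertility is a pre-existing factor (not a product of the fungicide) and it affects the outcome on its own, it is a confounder. The stratified rates, not the pooled rate, identify the causal effect.
Standardising Fungicide S to the population soil fertility mix: 0.319·73/78 + 0.334·144/300 + 0.348·155/522 = 0.562.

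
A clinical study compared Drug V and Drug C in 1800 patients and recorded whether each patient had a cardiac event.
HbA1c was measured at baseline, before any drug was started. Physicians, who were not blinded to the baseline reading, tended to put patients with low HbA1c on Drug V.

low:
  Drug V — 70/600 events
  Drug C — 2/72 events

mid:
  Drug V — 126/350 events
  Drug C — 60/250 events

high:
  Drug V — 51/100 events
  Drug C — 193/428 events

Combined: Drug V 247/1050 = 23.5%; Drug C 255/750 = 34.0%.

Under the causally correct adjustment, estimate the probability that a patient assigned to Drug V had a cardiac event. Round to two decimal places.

The imbalance in HbA1c arose from how patients were allocated, not from anything the drug did; and HbA1c independently affects the outcome. The pooled gap is confounded — condition on HbA1c.
Standardising Drug V to the population HbA1c mix: 0.373·70/600 + 0.333·126/350 + 0.293·51/100 = 0.313.

0.31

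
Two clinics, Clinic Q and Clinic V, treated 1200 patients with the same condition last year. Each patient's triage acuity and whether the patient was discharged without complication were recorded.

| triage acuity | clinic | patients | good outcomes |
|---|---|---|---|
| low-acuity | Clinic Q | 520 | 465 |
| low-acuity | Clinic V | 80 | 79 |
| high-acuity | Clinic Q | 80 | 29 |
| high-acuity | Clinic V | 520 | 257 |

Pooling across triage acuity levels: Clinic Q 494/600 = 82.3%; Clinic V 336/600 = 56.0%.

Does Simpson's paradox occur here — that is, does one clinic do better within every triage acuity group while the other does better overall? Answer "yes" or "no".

Within each triage acuity level (low-acuity 89.4% vs 98.8%; high-acuity 36.2% vs 49.4%), Clinic V has the higher rate every time. Pooled: 82.3% vs 56.0% — Clinic Q has the higher rate overall. The two comparisons disagree.

yes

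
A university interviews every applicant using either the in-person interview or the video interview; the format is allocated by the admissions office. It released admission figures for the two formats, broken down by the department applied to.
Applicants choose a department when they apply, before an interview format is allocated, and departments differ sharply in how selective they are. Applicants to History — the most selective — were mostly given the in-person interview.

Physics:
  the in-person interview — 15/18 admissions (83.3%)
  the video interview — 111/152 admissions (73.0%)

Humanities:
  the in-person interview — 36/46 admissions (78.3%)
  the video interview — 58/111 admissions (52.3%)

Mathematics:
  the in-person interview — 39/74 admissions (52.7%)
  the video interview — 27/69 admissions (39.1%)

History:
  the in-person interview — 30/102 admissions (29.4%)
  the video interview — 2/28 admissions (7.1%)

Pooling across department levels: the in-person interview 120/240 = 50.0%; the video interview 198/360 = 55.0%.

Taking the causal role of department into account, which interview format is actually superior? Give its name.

Nothing the interview format does changes department; the imbalance is an allocation artefact. With department also predicting the outcome, the pooled figure is confounded, and the within-stratum comparison is the causal one.
Within each level — Physics: 83.3% vs 73.0%; Humanities: 78.3% vs 52.3%; Mathematics: 52.7% vs 39.1%; History: 29.4% vs 7.1% — the in-person interview is higher every time.

the in-person interview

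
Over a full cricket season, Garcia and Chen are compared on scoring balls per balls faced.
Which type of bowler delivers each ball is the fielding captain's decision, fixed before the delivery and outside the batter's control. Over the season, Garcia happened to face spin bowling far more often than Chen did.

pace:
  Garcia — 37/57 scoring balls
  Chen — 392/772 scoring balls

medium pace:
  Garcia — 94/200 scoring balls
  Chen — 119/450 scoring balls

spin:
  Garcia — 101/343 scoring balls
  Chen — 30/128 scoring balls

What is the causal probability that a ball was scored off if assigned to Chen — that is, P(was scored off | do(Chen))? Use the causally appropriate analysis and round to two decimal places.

The imbalance in bowling type arose from how balls faced were allocated, not from anything the player did; and bowling type independently affects the outcome. The pooled gap is confounded — condition on bowling type.
Standardising Chen to the population bowling type mix: 0.425·392/772 + 0.333·119/450 + 0.242·30/128 = 0.361.

0.36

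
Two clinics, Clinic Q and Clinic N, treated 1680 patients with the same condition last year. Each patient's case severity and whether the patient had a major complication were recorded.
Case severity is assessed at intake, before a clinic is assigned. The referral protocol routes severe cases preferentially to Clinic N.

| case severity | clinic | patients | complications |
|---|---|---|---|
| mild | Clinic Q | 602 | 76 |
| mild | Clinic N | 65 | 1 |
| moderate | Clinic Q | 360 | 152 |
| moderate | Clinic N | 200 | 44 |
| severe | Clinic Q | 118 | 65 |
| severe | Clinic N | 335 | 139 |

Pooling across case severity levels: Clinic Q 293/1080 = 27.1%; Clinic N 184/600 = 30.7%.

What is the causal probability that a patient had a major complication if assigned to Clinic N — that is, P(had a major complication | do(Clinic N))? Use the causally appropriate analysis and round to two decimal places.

0.19

The stratified and pooled comparisons disagree (Clinic N wins within each case severity; Clinic Q wins overall), so the answer turns on the causal role of case severity.
Since case severity is a pre-existing factor (not a product of the clinic) and it affects the outcome on its own, it is a confounder. The stratified rates, not the pooled rate, identify the causal effect.
Standardising Clinic N to the population case severity mix: 0.397·1/65 + 0.333·44/200 + 0.270·139/335 = 0.191.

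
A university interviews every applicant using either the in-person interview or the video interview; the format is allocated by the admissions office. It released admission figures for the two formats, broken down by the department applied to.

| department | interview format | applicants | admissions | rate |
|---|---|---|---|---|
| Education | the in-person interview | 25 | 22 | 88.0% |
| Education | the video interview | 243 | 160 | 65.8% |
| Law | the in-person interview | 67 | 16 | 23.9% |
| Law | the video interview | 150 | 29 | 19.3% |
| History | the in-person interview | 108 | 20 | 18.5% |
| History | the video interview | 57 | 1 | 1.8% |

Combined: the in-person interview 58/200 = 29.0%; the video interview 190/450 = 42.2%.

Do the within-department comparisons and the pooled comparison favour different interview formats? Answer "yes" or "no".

yes

Within each department level (Education 88.0% vs 65.8%; Law 23.9% vs 19.3%; History 18.5% vs 1.8%), the in-person interview has the higher rate every time. Pooled: 29.0% vs 42.2% — the video interview has the higher rate overall. The two comparisons disagree.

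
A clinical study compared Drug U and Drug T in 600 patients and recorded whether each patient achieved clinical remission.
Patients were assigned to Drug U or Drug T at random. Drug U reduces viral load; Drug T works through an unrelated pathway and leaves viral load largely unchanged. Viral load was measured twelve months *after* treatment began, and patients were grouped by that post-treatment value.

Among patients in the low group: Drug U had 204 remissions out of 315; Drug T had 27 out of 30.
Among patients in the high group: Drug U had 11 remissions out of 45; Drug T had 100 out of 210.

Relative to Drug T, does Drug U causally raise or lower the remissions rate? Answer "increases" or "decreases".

Drug T is higher inside every viral load stratum but Drug U is higher in aggregate. Whether to stratify depends on how viral load relates to the drug.
Viral load here is a post-treatment variable shaped by the drug; conditioning on it would introduce bias rather than remove it. The overall comparison is the causal one.
Pooled: Drug U 59.7% vs Drug T 52.9%; Drug U is higher overall.

increases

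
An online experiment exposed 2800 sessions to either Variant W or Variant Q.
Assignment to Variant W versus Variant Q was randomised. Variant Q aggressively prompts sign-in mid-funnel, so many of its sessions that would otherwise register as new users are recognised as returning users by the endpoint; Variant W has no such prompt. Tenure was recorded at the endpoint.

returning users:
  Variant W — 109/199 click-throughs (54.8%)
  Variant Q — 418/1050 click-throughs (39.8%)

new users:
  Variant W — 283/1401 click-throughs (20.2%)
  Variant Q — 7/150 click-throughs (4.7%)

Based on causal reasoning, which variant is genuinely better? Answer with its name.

User tenure is downstream of the variant. One should not condition on a consequence of treatment, so the overall rates are the right comparison.
Pooled: Variant W 24.5% vs Variant Q 35.4%; Variant Q is higher overall.

Variant Q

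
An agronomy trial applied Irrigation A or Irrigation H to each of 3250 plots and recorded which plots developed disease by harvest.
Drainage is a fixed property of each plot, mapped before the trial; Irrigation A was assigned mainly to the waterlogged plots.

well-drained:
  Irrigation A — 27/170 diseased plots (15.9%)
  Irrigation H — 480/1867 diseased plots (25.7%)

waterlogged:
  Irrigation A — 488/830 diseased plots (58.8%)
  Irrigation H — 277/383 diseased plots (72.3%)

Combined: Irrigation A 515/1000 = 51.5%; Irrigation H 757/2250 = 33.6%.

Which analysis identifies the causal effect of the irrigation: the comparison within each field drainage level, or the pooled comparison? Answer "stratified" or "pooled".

stratified

Here field drainage is a common cause — it drives both which irrigation a case falls under and the outcome. The crude comparison mixes populations; the stratum-specific rates are the causally relevant ones.
Within each level — well-drained: 15.9% vs 25.7%; waterlogged: 58.8% vs 72.3% — Irrigation A is lower every time.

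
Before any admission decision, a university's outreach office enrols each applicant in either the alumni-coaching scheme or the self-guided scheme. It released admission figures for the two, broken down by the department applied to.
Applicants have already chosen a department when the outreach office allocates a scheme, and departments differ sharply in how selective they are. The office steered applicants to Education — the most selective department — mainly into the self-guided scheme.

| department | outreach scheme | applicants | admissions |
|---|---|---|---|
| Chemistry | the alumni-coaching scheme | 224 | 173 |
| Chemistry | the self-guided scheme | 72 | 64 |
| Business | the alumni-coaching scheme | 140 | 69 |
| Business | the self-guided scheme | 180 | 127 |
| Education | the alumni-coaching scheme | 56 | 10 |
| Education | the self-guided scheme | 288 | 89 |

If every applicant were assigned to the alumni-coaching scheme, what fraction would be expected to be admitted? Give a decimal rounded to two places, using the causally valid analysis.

0.47

Since department is a pre-existing factor (not a product of the outreach scheme) and it affects the outcome on its own, it is a confounder. The stratified rates, not the pooled rate, identify the causal effect.
Standardising the alumni-coaching scheme to the population department mix: 0.308·173/224 + 0.333·69/140 + 0.358·10/56 = 0.466.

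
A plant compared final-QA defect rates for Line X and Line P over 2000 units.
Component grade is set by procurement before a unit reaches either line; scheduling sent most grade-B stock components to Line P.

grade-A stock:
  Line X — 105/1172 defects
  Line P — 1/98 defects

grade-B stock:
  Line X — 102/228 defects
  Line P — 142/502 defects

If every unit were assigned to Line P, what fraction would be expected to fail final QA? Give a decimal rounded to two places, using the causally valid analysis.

0.11

Within every component grade level Line P has the lower rate, yet pooled Line X does — Simpson's reversal.
The imbalance in component grade arose from how units were allocated, not from anything the line did; and component grade independently affects the outcome. The pooled gap is confounded — condition on component grade.
Standardising Line P to the population component grade mix: 0.635·1/98 + 0.365·142/502 = 0.110.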